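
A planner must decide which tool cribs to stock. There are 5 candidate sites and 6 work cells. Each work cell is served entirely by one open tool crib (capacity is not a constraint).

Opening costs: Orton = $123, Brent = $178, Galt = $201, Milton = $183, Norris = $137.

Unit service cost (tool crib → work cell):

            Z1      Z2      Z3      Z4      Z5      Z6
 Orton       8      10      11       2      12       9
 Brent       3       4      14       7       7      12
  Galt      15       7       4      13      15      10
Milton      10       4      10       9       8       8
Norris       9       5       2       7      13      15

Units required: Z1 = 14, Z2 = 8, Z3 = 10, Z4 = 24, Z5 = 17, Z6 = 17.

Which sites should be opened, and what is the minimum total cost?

Open Orton and Brent; minimum total cost 805.

For any fixed open set, each work cell goes to its cheapest open site; total = fixed + service.
{Orton, Brent}: Z1→Brent 3·14=42, Z2→Brent 4·8=32, Z3→Orton 11·10=110, Z4→Orton 2·24=48, Z5→Brent 7·17=119, Z6→Orton 9·17=153. Service 504; fixed 301; total 805.
{Orton}: Z1→Orton 8·14=112, Z2→Orton 10·8=80, Z3→Orton 11·10=110, Z4→Orton 2·24=48, Z5→Orton 12·17=204, Z6→Orton 9·17=153. Service 707; fixed 123; total 830.
{Orton, Norris}: Z1→Orton 8·14=112, Z2→Norris 5·8=40, Z3→Norris 2·10=20, Z4→Orton 2·24=48, Z5→Orton 12·17=204, Z6→Orton 9·17=153. Service 577; fixed 260; total 837.
{Orton, Brent, Galt, Milton, Norris}: service 397 + fixed 822 = 1219
No other subset beats 805.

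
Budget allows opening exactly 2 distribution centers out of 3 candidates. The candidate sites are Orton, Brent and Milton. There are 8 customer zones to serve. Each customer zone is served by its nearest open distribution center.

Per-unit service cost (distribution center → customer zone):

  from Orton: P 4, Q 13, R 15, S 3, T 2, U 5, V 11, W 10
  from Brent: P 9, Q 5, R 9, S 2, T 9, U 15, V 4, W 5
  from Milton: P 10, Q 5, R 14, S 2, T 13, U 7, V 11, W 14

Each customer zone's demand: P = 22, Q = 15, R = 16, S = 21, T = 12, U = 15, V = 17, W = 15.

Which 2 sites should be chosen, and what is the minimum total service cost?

Choose Orton and Brent; total service cost 591.

With exactly 2 open, each customer zone uses its cheapest among the chosen.
{Orton, Brent}: P→Orton 4·22=88, Q→Brent 5·15=75, R→Brent 9·16=144, S→Brent 2·21=42, T→Orton 2·12=24, U→Orton 5·15=75, V→Brent 4·17=68, W→Brent 5·15=75. Service cost 591.
{Brent, Milton}: service cost 815
{Orton, Milton}: service cost 865
Among all 3 size-2 choices, {Orton, Brent} is lowest.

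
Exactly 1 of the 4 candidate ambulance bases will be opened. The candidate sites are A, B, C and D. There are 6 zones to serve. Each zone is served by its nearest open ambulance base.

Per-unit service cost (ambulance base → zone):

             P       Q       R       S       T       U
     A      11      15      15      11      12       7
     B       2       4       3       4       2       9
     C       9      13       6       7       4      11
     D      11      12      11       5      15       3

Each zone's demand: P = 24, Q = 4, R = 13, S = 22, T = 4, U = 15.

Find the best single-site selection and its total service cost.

With exactly 1 open, each zone uses its cheapest among the chosen.
{B}: P→B 2·24=48, Q→B 4·4=16, R→B 3·13=39, S→B 4·22=88, T→B 2·4=8, U→B 9·15=135. Service cost 334.
{D}: service cost 670
{C}: service cost 681
Among all 4 size-1 choices, {B} is lowest.

Choose B only; total service cost 334.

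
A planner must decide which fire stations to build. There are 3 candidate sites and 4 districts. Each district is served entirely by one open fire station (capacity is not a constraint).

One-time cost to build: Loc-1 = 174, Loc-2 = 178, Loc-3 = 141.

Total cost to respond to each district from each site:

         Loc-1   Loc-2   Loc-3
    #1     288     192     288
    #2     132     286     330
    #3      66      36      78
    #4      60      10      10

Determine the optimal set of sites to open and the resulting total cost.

Open Loc-2 only; minimum total cost 702.

For any fixed open set, each district goes to its cheapest open site; total = fixed + service.
{Loc-2}: #1→Loc-2 192, #2→Loc-2 286, #3→Loc-2 36, #4→Loc-2 10. Service 524; fixed 178; total 702.
{Loc-1}: service 546 + fixed 174 = 720
{Loc-1, Loc-2}: service 370 + fixed 352 = 722
{Loc-1, Loc-2, Loc-3}: service 370 + fixed 493 = 863
No other subset beats 702.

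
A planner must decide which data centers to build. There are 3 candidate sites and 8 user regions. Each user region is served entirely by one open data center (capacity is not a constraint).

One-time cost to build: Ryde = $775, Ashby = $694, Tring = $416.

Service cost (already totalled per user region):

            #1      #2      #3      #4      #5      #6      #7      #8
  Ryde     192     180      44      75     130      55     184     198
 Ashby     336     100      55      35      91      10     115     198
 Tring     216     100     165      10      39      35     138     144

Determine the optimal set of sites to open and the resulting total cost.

Open Tring only; minimum total cost 1263.

For any fixed open set, each user region goes to its cheapest open site; total = fixed + service.
{Tring}: #1→Tring 216, #2→Tring 100, #3→Tring 165, #4→Tring 10, #5→Tring 39, #6→Tring 35, #7→Tring 138, #8→Tring 144. Service 847; fixed 416; total 1263.
{Ashby}: #1→Ashby 336, #2→Ashby 100, #3→Ashby 55, #4→Ashby 35, #5→Ashby 91, #6→Ashby 10, #7→Ashby 115, #8→Ashby 198. Service 940; fixed 694; total 1634.
{Ashby, Tring}: service 689 + fixed 1110 = 1799
{Ryde, Ashby, Tring}: service 654 + fixed 1885 = 2539
No other subset beats 1263.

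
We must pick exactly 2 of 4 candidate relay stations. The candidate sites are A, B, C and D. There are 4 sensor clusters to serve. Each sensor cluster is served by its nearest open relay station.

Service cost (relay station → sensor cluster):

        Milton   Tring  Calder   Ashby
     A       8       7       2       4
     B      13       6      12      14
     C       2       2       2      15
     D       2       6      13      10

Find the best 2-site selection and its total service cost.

With exactly 2 open, each sensor cluster uses its cheapest among the chosen.
{A, C}: Milton→C 2, Tring→C 2, Calder→A 2, Ashby→A 4. Service cost 10.
{A, D}: service cost 14
{C, D}: service cost 16
Among all 6 size-2 choices, {A, C} is lowest.

Choose A and C; total service cost 10.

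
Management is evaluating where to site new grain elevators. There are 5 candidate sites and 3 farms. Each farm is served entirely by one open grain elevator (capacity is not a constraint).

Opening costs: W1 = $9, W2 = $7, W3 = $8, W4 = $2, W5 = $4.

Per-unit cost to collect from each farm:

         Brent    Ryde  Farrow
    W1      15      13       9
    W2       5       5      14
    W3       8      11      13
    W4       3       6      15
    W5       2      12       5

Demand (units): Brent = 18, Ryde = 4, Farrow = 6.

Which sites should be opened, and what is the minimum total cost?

For any fixed open set, each farm goes to its cheapest open site; total = fixed + service.
{W4, W5}: Brent→W5 2·18=36, Ryde→W4 6·4=24, Farrow→W5 5·6=30. Service 90; fixed 6; total 96.
{W2, W5}: Brent→W5 2·18=36, Ryde→W2 5·4=20, Farrow→W5 5·6=30. Service 86; fixed 11; total 97.
{W2, W4, W5}: Brent→W5 2·18=36, Ryde→W2 5·4=20, Farrow→W5 5·6=30. Service 86; fixed 13; total 99.
{W1, W2, W3, W4, W5}: Brent→W5 2·18=36, Ryde→W2 5·4=20, Farrow→W5 5·6=30. Service 86; fixed 30; total 116.
No other subset beats 96.

Open W4 and W5; minimum total cost 96.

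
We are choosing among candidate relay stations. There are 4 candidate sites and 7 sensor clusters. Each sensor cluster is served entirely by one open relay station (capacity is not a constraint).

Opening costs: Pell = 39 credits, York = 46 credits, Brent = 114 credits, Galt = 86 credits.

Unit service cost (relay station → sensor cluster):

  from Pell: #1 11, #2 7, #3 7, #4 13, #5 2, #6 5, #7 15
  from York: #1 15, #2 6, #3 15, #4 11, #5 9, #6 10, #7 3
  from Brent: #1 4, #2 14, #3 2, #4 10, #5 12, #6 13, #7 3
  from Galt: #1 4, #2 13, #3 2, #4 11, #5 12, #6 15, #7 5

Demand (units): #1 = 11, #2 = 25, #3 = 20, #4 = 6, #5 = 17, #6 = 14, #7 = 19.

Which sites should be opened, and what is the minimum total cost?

Open Pell, York and Galt; minimum total cost 632.

For any fixed open set, each sensor cluster goes to its cheapest open site; total = fixed + service.
{Pell, York, Galt}: #1→Galt 4·11=44, #2→York 6·25=150, #3→Galt 2·20=40, #4→York 11·6=66, #5→Pell 2·17=34, #6→Pell 5·14=70, #7→York 3·19=57. Service 461; fixed 171; total 632.
{Pell, Brent}: #1→Brent 4·11=44, #2→Pell 7·25=175, #3→Brent 2·20=40, #4→Brent 10·6=60, #5→Pell 2·17=34, #6→Pell 5·14=70, #7→Brent 3·19=57. Service 480; fixed 153; total 633.
{Pell, Galt}: service 524 + fixed 125 = 649
{Pell, York, Brent, Galt}: #1→Brent 4·11=44, #2→York 6·25=150, #3→Brent 2·20=40, #4→Brent 10·6=60, #5→Pell 2·17=34, #6→Pell 5·14=70, #7→York 3·19=57. Service 455; fixed 285; total 740.
No other subset beats 632.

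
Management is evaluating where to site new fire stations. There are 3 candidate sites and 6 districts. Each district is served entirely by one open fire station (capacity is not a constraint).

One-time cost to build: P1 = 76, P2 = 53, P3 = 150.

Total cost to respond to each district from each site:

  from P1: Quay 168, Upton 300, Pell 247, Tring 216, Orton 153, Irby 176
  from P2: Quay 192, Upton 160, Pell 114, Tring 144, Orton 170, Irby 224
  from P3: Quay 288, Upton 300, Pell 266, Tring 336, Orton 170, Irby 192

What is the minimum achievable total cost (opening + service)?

For any fixed open set, each district goes to its cheapest open site; total = fixed + service.
{P1, P2}: Quay→P1 168, Upton→P2 160, Pell→P2 114, Tring→P2 144, Orton→P1 153, Irby→P1 176. Service 915; fixed 129; total 1044.
{P2}: service 1004 + fixed 53 = 1057
{P2, P3}: service 972 + fixed 203 = 1175
{P1, P2, P3}: service 915 + fixed 279 = 1194
(All 7 nonempty subsets were checked; P1 and P2 is lowest.)

Minimum total cost: 1044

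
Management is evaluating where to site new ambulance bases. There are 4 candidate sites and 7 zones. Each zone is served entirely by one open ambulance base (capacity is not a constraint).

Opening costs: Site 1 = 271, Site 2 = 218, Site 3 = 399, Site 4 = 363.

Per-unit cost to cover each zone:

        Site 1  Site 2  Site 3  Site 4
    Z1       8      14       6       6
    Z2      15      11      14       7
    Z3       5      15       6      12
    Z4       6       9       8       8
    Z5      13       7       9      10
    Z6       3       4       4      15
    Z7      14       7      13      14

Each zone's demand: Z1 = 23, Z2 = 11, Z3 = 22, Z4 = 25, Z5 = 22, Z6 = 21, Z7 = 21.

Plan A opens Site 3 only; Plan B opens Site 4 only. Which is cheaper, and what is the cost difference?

Plan A is cheaper by 293.

Plan A: {Site 3}: Z1→Site 3 6·23=138, Z2→Site 3 14·11=154, Z3→Site 3 6·22=132, Z4→Site 3 8·25=200, Z5→Site 3 9·22=198, Z6→Site 3 4·21=84, Z7→Site 3 13·21=273. Service 1179; fixed 399; total 1578.
Plan B: {Site 4}: Z1→Site 4 6·23=138, Z2→Site 4 7·11=77, Z3→Site 4 12·22=264, Z4→Site 4 8·25=200, Z5→Site 4 10·22=220, Z6→Site 4 15·21=315, Z7→Site 4 14·21=294. Service 1508; fixed 363; total 1871.
Difference: |1578 − 1871| = 293.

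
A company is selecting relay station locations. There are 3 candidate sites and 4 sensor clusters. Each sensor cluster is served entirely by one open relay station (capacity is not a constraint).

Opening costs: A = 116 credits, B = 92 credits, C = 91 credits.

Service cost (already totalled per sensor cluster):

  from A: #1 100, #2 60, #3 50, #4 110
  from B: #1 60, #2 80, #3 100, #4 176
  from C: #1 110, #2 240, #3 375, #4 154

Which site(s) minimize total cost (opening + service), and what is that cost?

Open A only; minimum total cost 436.

For any fixed open set, each sensor cluster goes to its cheapest open site; total = fixed + service.
{A}: #1→A 100, #2→A 60, #3→A 50, #4→A 110. Service 320; fixed 116; total 436.
{A, B}: service 280 + fixed 208 = 488
{B}: service 416 + fixed 92 = 508
{A, B, C}: service 280 + fixed 299 = 579
No other subset beats 436.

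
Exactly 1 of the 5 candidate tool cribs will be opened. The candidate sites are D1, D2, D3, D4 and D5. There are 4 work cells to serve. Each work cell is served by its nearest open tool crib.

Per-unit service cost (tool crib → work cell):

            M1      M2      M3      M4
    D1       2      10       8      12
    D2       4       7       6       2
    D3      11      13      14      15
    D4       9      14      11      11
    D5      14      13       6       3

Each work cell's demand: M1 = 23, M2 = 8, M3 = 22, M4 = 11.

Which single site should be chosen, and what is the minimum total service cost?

With exactly 1 open, each work cell uses its cheapest among the chosen.
{D2}: M1→D2 4·23=92, M2→D2 7·8=56, M3→D2 6·22=132, M4→D2 2·11=22. Service cost 302.
{D1}: service cost 434
{D5}: service cost 591
Among all 5 size-1 choices, {D2} is lowest.

Choose D2 only; total service cost 302.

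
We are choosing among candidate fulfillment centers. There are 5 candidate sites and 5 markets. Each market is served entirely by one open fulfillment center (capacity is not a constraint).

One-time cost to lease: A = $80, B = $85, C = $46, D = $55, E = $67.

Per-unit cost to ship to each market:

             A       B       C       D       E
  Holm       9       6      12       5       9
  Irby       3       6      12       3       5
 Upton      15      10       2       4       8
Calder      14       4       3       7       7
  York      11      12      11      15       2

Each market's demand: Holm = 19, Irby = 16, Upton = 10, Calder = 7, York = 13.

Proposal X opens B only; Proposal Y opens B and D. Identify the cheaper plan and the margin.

Proposal Y is cheaper by 72.

Proposal X: {B}: Holm→B 6·19=114, Irby→B 6·16=96, Upton→B 10·10=100, Calder→B 4·7=28, York→B 12·13=156. Service 494; fixed 85; total 579.
Proposal Y: {B, D}: Holm→D 5·19=95, Irby→D 3·16=48, Upton→D 4·10=40, Calder→B 4·7=28, York→B 12·13=156. Service 367; fixed 140; total 507.
Difference: |579 − 507| = 72.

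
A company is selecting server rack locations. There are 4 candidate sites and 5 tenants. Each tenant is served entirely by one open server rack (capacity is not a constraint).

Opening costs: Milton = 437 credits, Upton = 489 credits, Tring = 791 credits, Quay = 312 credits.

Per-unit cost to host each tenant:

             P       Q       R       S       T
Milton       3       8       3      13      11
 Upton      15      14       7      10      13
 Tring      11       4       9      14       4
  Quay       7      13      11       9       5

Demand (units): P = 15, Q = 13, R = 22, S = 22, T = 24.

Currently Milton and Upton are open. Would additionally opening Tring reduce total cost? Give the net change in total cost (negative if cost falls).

No — net change +571 (cost rises by 571).

Current service cost with {Milton, Upton}: 699.
Adding Tring: each tenant re-picks its cheapest; new service cost 479, saving 220.
Extra fixed cost: 791. Net change = 791 − 220 = 571.
(Totals: 1625 → 2196.)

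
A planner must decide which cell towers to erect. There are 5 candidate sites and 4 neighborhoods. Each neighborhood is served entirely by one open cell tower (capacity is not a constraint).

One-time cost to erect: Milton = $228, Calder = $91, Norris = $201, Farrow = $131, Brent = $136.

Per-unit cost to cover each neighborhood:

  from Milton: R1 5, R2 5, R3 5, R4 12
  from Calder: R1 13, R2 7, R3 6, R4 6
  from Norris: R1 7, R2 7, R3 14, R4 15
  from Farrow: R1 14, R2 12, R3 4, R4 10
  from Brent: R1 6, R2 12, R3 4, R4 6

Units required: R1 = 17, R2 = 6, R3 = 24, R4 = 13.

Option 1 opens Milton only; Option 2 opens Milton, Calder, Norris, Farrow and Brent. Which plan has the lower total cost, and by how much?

Option 1: {Milton}: R1→Milton 5·17=85, R2→Milton 5·6=30, R3→Milton 5·24=120, R4→Milton 12·13=156. Service 391; fixed 228; total 619.
Option 2: {Milton, Calder, Norris, Farrow, Brent}: R1→Milton 5·17=85, R2→Milton 5·6=30, R3→Farrow 4·24=96, R4→Calder 6·13=78. Service 289; fixed 787; total 1076.
Difference: |619 − 1076| = 457.

Option 1 is cheaper by 457.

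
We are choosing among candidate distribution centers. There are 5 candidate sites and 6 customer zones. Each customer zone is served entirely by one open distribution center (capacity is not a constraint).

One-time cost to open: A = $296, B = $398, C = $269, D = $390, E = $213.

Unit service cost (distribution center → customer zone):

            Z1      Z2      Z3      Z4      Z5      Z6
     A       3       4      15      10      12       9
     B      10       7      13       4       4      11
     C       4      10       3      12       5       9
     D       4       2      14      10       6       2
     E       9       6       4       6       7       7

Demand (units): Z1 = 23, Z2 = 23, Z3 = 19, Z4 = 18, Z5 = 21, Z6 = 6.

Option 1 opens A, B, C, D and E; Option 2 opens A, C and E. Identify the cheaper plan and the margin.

Option 1: {A, B, C, D, E}: Z1→A 3·23=69, Z2→D 2·23=46, Z3→C 3·19=57, Z4→B 4·18=72, Z5→B 4·21=84, Z6→D 2·6=12. Service 340; fixed 1566; total 1906.
Option 2: {A, C, E}: Z1→A 3·23=69, Z2→A 4·23=92, Z3→C 3·19=57, Z4→E 6·18=108, Z5→C 5·21=105, Z6→E 7·6=42. Service 473; fixed 778; total 1251.
Difference: |1906 − 1251| = 655.

Option 2 is cheaper by 655.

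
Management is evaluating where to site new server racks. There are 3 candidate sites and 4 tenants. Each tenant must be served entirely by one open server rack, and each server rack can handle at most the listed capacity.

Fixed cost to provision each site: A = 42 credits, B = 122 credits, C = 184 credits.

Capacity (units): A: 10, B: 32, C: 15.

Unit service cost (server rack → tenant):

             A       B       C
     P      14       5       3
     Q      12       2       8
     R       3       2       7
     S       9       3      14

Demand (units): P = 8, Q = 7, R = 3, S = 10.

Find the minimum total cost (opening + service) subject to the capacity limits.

Open {B}: P→B 5·8=40, Q→B 2·7=14, R→B 2·3=6, S→B 3·10=30.
Loads: B carries 28/32. Service 90; fixed 122; total 212.
Next best feasible plan costs 254.

Minimum total cost: 212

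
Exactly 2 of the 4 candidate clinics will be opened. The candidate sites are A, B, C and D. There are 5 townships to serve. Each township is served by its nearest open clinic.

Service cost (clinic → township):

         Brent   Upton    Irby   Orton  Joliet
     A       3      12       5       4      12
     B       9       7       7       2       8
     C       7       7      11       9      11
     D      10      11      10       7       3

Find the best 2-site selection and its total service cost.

With exactly 2 open, each township uses its cheapest among the chosen.
{A, B}: Brent→A 3, Upton→B 7, Irby→A 5, Orton→B 2, Joliet→B 8. Service cost 25.
{A, D}: service cost 26
{B, D}: service cost 28
Among all 6 size-2 choices, {A, B} is lowest.

Choose A and B; total service cost 25.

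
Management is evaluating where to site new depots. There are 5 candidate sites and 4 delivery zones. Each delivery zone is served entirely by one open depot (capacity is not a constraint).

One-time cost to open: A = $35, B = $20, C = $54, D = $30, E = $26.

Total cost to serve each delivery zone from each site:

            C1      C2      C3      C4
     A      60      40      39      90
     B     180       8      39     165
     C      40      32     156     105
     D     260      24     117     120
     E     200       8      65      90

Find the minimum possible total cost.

For any fixed open set, each delivery zone goes to its cheapest open site; total = fixed + service.
{A, B}: C1→A 60, C2→B 8, C3→A 39, C4→A 90. Service 197; fixed 55; total 252.
{A, E}: C1→A 60, C2→E 8, C3→A 39, C4→A 90. Service 197; fixed 61; total 258.
{A}: C1→A 60, C2→A 40, C3→A 39, C4→A 90. Service 229; fixed 35; total 264.
{A, B, C, D, E}: C1→C 40, C2→B 8, C3→A 39, C4→A 90. Service 177; fixed 165; total 342.
No other subset beats 252.

Minimum total cost: 252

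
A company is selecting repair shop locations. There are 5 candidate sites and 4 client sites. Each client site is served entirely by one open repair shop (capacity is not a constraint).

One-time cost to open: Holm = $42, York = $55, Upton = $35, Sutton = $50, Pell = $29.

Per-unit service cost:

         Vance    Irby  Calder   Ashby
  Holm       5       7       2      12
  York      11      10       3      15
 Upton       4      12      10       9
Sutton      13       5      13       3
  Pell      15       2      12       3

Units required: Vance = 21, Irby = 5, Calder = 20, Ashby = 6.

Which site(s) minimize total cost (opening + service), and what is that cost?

Open Holm and Pell; minimum total cost 244.

For any fixed open set, each client site goes to its cheapest open site; total = fixed + service.
{Holm, Pell}: Vance→Holm 5·21=105, Irby→Pell 2·5=10, Calder→Holm 2·20=40, Ashby→Pell 3·6=18. Service 173; fixed 71; total 244.
{Holm, Upton, Pell}: service 152 + fixed 106 = 258
{Holm, Sutton}: Vance→Holm 5·21=105, Irby→Sutton 5·5=25, Calder→Holm 2·20=40, Ashby→Sutton 3·6=18. Service 188; fixed 92; total 280.
{Holm, York, Upton, Sutton, Pell}: Vance→Upton 4·21=84, Irby→Pell 2·5=10, Calder→Holm 2·20=40, Ashby→Sutton 3·6=18. Service 152; fixed 211; total 363.
No other subset beats 244.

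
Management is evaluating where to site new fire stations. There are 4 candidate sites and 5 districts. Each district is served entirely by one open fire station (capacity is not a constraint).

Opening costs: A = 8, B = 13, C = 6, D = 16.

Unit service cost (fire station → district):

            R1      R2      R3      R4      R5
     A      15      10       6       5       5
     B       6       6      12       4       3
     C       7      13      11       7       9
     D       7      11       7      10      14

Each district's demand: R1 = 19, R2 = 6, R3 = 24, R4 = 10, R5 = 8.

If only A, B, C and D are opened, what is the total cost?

Total cost: 401

Each district is assigned to its cheapest site among the open ones.
{A, B, C, D}: R1→B 6·19=114, R2→B 6·6=36, R3→A 6·24=144, R4→B 4·10=40, R5→B 3·8=24. Service 358; fixed 43; total 401.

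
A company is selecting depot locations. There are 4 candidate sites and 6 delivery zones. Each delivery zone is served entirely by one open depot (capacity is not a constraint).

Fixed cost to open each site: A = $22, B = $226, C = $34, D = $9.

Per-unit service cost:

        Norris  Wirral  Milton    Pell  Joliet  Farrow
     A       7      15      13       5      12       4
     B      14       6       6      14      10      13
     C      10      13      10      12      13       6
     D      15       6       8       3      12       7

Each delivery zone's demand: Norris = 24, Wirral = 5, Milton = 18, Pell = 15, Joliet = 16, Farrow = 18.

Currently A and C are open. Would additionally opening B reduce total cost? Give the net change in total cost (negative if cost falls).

No — net change +87 (cost rises by 87).

Current service cost with {A, C}: 752.
Adding B: each delivery zone re-picks its cheapest; new service cost 613, saving 139.
Extra fixed cost: 226. Net change = 226 − 139 = 87.
(Totals: 808 → 895.)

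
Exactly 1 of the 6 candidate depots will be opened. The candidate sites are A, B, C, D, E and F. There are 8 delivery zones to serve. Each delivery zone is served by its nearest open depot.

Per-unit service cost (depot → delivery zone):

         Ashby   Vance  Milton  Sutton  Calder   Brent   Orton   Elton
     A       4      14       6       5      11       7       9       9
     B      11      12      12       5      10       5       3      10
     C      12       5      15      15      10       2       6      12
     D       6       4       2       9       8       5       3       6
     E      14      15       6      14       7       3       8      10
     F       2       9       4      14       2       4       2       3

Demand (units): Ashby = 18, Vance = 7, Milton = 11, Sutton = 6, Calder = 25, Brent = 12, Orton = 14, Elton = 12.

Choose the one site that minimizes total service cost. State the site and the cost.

Choose F only; total service cost 389.

With exactly 1 open, each delivery zone uses its cheapest among the chosen.
{F}: Ashby→F 2·18=36, Vance→F 9·7=63, Milton→F 4·11=44, Sutton→F 14·6=84, Calder→F 2·25=50, Brent→F 4·12=48, Orton→F 2·14=28, Elton→F 3·12=36. Service cost 389.
{D}: service cost 586
{A}: service cost 859
Among all 6 size-1 choices, {F} is lowest.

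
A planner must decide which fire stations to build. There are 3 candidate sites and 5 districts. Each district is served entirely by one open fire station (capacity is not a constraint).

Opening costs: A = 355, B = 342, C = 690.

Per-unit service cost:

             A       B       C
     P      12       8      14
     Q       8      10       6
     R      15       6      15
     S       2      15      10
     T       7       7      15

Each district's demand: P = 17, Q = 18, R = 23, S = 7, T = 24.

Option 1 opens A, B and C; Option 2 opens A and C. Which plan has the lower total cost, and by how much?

Option 1: {A, B, C}: P→B 8·17=136, Q→C 6·18=108, R→B 6·23=138, S→A 2·7=14, T→A 7·24=168. Service 564; fixed 1387; total 1951.
Option 2: {A, C}: P→A 12·17=204, Q→C 6·18=108, R→A 15·23=345, S→A 2·7=14, T→A 7·24=168. Service 839; fixed 1045; total 1884.
Difference: |1951 − 1884| = 67.

Option 2 is cheaper by 67.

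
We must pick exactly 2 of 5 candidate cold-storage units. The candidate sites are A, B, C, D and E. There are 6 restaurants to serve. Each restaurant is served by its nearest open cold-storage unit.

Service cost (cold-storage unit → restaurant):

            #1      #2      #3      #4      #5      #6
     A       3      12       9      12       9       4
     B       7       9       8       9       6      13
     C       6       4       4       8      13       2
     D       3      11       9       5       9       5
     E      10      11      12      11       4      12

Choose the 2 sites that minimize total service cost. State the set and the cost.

Choose C and D; total service cost 27.

With exactly 2 open, each restaurant uses its cheapest among the chosen.
{C, D}: #1→D 3, #2→C 4, #3→C 4, #4→D 5, #5→D 9, #6→C 2. Service cost 27.
{C, E}: service cost 28
{A, C}: service cost 30
Among all 10 size-2 choices, {C, D} is lowest.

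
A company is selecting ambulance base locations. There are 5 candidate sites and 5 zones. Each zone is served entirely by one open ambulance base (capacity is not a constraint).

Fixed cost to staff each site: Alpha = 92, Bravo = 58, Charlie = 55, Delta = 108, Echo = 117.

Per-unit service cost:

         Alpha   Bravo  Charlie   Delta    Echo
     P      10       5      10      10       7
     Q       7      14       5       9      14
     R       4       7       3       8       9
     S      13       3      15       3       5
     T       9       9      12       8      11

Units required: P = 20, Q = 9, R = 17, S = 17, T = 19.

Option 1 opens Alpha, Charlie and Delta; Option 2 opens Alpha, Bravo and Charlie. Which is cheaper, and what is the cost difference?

Option 2 is cheaper by 131.

Option 1: {Alpha, Charlie, Delta}: P→Alpha 10·20=200, Q→Charlie 5·9=45, R→Charlie 3·17=51, S→Delta 3·17=51, T→Delta 8·19=152. Service 499; fixed 255; total 754.
Option 2: {Alpha, Bravo, Charlie}: P→Bravo 5·20=100, Q→Charlie 5·9=45, R→Charlie 3·17=51, S→Bravo 3·17=51, T→Alpha 9·19=171. Service 418; fixed 205; total 623.
Difference: |754 − 623| = 131.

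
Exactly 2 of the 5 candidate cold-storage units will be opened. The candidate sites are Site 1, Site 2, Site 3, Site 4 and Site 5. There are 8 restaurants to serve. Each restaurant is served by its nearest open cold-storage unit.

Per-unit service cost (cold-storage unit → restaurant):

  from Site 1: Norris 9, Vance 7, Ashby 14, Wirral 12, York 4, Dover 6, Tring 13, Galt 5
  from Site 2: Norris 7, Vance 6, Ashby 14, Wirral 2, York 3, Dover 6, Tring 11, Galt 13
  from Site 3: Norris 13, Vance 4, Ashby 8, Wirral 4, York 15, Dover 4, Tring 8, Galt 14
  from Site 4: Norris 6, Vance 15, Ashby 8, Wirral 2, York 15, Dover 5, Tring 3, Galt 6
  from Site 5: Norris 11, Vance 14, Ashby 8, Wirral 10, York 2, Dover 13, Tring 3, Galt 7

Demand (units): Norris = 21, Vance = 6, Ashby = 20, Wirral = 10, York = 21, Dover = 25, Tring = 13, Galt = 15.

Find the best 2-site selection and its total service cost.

With exactly 2 open, each restaurant uses its cheapest among the chosen.
{Site 2, Site 4}: Norris→Site 4 6·21=126, Vance→Site 2 6·6=36, Ashby→Site 4 8·20=160, Wirral→Site 2 2·10=20, York→Site 2 3·21=63, Dover→Site 4 5·25=125, Tring→Site 4 3·13=39, Galt→Site 4 6·15=90. Service cost 659.
{Site 1, Site 4}: service cost 671
{Site 4, Site 5}: service cost 686
Among all 10 size-2 choices, {Site 2, Site 4} is lowest.

Choose Site 2 and Site 4; total service cost 659.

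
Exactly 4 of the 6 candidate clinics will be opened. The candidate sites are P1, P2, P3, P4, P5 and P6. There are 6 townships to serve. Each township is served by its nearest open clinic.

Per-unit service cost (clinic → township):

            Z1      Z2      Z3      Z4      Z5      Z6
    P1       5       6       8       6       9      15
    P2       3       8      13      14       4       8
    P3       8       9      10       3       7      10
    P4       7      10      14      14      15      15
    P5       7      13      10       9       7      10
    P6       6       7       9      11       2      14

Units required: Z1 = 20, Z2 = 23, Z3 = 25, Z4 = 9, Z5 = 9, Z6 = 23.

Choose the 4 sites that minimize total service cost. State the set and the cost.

Choose P1, P2, P3 and P6; total service cost 627.

With exactly 4 open, each township uses its cheapest among the chosen.
{P1, P2, P3, P6}: Z1→P2 3·20=60, Z2→P1 6·23=138, Z3→P1 8·25=200, Z4→P3 3·9=27, Z5→P6 2·9=18, Z6→P2 8·23=184. Service cost 627.
{P1, P2, P3, P4}: service cost 645
{P1, P2, P3, P5}: service cost 645
Among all 15 size-4 choices, {P1, P2, P3, P6} is lowest.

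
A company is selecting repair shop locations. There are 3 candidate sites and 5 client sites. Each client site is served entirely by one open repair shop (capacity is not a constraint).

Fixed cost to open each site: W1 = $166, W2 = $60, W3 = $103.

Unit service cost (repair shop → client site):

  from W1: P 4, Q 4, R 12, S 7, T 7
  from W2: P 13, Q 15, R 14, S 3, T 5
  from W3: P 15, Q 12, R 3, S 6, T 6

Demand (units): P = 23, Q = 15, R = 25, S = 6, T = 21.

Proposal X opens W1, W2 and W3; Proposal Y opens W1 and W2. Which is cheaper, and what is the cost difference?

Proposal X is cheaper by 122.

Proposal X: {W1, W2, W3}: P→W1 4·23=92, Q→W1 4·15=60, R→W3 3·25=75, S→W2 3·6=18, T→W2 5·21=105. Service 350; fixed 329; total 679.
Proposal Y: {W1, W2}: P→W1 4·23=92, Q→W1 4·15=60, R→W1 12·25=300, S→W2 3·6=18, T→W2 5·21=105. Service 575; fixed 226; total 801.
Difference: |679 − 801| = 122.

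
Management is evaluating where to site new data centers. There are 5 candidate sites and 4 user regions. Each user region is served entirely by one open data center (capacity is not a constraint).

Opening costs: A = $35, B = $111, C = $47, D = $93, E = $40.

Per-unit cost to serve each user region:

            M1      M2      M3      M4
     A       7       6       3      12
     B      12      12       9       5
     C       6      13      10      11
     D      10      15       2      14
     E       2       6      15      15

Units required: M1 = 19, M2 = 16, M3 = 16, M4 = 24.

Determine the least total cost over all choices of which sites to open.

Minimum total cost: 488

For any fixed open set, each user region goes to its cheapest open site; total = fixed + service.
{A, B, E}: M1→E 2·19=38, M2→A 6·16=96, M3→A 3·16=48, M4→B 5·24=120. Service 302; fixed 186; total 488.
{B, D, E}: service 286 + fixed 244 = 530
{A, B, C, E}: service 302 + fixed 233 = 535
{A, B, C, D, E}: service 286 + fixed 326 = 612
No other subset beats 488.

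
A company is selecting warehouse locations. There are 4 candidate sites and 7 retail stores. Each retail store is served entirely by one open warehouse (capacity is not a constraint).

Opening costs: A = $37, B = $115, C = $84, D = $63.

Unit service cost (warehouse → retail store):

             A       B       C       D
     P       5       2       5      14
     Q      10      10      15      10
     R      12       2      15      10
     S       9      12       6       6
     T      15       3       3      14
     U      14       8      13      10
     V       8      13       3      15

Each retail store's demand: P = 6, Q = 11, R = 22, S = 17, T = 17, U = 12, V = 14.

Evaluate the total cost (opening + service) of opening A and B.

Total cost: 730

Each retail store is assigned to its cheapest site among the open ones.
{A, B}: P→B 2·6=12, Q→A 10·11=110, R→B 2·22=44, S→A 9·17=153, T→B 3·17=51, U→B 8·12=96, V→A 8·14=112. Service 578; fixed 152; total 730.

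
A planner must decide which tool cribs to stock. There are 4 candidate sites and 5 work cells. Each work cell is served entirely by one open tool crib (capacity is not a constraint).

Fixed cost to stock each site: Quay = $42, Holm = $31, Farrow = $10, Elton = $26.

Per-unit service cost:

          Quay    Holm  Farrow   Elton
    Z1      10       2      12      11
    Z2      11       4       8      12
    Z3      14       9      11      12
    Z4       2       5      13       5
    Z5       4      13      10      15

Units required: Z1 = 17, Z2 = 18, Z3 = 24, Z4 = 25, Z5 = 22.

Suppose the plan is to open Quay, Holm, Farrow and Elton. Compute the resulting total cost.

Each work cell is assigned to its cheapest site among the open ones.
{Quay, Holm, Farrow, Elton}: Z1→Holm 2·17=34, Z2→Holm 4·18=72, Z3→Holm 9·24=216, Z4→Quay 2·25=50, Z5→Quay 4·22=88. Service 460; fixed 109; total 569.

Total cost: 569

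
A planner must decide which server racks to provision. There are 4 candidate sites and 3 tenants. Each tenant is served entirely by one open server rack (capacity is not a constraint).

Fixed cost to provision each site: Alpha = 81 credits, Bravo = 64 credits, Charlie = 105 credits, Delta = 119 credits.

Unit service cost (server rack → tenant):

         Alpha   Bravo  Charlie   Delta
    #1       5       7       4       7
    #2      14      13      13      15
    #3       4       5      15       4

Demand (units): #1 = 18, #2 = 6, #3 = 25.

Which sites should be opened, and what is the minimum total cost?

Open Alpha only; minimum total cost 355.

For any fixed open set, each tenant goes to its cheapest open site; total = fixed + service.
{Alpha}: #1→Alpha 5·18=90, #2→Alpha 14·6=84, #3→Alpha 4·25=100. Service 274; fixed 81; total 355.
{Bravo}: #1→Bravo 7·18=126, #2→Bravo 13·6=78, #3→Bravo 5·25=125. Service 329; fixed 64; total 393.
{Alpha, Bravo}: #1→Alpha 5·18=90, #2→Bravo 13·6=78, #3→Alpha 4·25=100. Service 268; fixed 145; total 413.
{Alpha, Bravo, Charlie, Delta}: service 250 + fixed 369 = 619
No other subset beats 355.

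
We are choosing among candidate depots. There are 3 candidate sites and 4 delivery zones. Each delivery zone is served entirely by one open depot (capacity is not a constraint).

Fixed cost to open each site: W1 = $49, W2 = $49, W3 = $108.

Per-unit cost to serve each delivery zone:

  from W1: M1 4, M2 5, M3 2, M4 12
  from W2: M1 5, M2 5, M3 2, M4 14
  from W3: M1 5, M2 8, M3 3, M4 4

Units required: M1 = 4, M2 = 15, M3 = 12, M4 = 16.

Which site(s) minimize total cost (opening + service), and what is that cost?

Open W1 and W3; minimum total cost 336.

For any fixed open set, each delivery zone goes to its cheapest open site; total = fixed + service.
{W1, W3}: M1→W1 4·4=16, M2→W1 5·15=75, M3→W1 2·12=24, M4→W3 4·16=64. Service 179; fixed 157; total 336.
{W2, W3}: M1→W2 5·4=20, M2→W2 5·15=75, M3→W2 2·12=24, M4→W3 4·16=64. Service 183; fixed 157; total 340.
{W3}: service 240 + fixed 108 = 348
{W1, W2, W3}: service 179 + fixed 206 = 385
No other subset beats 336.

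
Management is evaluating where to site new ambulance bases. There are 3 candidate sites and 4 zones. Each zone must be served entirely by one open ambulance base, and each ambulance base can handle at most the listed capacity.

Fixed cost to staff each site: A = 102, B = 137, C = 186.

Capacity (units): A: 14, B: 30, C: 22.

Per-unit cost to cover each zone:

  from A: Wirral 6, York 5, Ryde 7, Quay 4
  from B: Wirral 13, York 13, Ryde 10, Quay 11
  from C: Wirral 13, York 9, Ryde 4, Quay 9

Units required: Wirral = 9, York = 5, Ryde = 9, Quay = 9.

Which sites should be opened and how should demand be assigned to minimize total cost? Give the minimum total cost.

Open {A, C}: Wirral→A 6·9=54, York→A 5·5=25, Ryde→C 4·9=36, Quay→C 9·9=81.
Loads: A carries 14/14, C carries 18/22. Service 196; fixed 288; total 484.
Next best feasible plan costs 502.

Minimum total cost: 484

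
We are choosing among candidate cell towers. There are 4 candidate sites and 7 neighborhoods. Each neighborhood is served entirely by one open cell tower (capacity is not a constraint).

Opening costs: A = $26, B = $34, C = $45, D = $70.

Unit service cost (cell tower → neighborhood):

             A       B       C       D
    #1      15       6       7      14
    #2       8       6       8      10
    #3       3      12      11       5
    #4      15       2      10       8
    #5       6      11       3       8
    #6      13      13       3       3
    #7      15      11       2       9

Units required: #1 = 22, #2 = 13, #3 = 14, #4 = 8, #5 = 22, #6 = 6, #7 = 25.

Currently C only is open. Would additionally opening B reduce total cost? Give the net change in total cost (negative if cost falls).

Current service cost with {C}: 626.
Adding B: each neighborhood re-picks its cheapest; new service cost 514, saving 112.
Extra fixed cost: 34. Net change = 34 − 112 = -78.
(Totals: 671 → 593.)

Yes — net change −78 (cost falls by 78).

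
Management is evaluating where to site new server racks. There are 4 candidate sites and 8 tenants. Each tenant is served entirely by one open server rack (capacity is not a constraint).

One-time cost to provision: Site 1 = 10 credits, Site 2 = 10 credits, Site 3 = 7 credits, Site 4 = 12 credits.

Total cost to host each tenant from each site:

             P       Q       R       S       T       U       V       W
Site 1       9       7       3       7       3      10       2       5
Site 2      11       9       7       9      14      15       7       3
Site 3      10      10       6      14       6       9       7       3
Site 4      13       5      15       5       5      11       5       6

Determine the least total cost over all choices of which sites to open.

Minimum total cost: 56

For any fixed open set, each tenant goes to its cheapest open site; total = fixed + service.
{Site 1}: P→Site 1 9, Q→Site 1 7, R→Site 1 3, S→Site 1 7, T→Site 1 3, U→Site 1 10, V→Site 1 2, W→Site 1 5. Service 46; fixed 10; total 56.
{Site 1, Site 3}: service 43 + fixed 17 = 60
{Site 1, Site 2}: service 44 + fixed 20 = 64
{Site 1, Site 2, Site 3, Site 4}: service 39 + fixed 39 = 78
No other subset beats 56.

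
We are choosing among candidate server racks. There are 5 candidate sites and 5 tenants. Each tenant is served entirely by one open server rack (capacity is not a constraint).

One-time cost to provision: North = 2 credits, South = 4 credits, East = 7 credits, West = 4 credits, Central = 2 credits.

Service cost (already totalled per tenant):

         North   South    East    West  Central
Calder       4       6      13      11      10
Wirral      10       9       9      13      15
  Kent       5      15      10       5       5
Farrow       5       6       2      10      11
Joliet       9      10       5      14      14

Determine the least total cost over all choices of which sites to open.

Minimum total cost: 34

For any fixed open set, each tenant goes to its cheapest open site; total = fixed + service.
{North, East}: Calder→North 4, Wirral→East 9, Kent→North 5, Farrow→East 2, Joliet→East 5. Service 25; fixed 9; total 34.
{North}: service 33 + fixed 2 = 35
{North, East, Central}: Calder→North 4, Wirral→East 9, Kent→North 5, Farrow→East 2, Joliet→East 5. Service 25; fixed 11; total 36.
{North, South, East, West, Central}: service 25 + fixed 19 = 44
No other subset beats 34.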